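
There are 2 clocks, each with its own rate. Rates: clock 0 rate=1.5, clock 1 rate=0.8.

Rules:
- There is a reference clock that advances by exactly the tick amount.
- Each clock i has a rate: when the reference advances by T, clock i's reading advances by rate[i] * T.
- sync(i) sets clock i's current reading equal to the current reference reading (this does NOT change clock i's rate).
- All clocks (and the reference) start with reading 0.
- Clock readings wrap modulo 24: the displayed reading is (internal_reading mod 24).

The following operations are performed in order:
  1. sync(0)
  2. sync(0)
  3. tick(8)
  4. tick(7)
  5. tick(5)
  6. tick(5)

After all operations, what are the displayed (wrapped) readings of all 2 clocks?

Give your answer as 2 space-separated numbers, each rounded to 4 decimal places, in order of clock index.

After op 1 sync(0): ref=0.0000 raw=[0.0000 0.0000]
After op 2 sync(0): ref=0.0000 raw=[0.0000 0.0000]
After op 3 tick(8): ref=8.0000 raw=[12.0000 6.4000]
After op 4 tick(7): ref=15.0000 raw=[22.5000 12.0000]
After op 5 tick(5): ref=20.0000 raw=[30.0000 16.0000]
After op 6 tick(5): ref=25.0000 raw=[37.5000 20.0000]
Wrap final raw readings (mod 24): 37.5000 mod 24 = 13.5000; 20.0000 mod 24 = 20.0000

Answer: 13.5000 20.0000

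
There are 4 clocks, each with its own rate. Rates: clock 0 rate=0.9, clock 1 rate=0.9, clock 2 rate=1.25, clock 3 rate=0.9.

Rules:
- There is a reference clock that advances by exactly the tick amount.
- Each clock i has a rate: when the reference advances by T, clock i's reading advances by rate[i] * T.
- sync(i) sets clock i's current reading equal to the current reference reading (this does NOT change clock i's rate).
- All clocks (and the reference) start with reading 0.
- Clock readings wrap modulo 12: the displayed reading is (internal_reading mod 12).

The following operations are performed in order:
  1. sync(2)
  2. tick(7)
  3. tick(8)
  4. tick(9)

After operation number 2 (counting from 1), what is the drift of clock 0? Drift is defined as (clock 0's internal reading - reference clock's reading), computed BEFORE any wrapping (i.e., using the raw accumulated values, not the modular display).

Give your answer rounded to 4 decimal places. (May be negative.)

Answer: -0.7000

Derivation:
After op 1 sync(2): ref=0.0000 raw=[0.0000 0.0000 0.0000 0.0000]
After op 2 tick(7): ref=7.0000 raw=[6.3000 6.3000 8.7500 6.3000]
Drift of clock 0 after op 2: 6.3000 - 7.0000 = -0.7000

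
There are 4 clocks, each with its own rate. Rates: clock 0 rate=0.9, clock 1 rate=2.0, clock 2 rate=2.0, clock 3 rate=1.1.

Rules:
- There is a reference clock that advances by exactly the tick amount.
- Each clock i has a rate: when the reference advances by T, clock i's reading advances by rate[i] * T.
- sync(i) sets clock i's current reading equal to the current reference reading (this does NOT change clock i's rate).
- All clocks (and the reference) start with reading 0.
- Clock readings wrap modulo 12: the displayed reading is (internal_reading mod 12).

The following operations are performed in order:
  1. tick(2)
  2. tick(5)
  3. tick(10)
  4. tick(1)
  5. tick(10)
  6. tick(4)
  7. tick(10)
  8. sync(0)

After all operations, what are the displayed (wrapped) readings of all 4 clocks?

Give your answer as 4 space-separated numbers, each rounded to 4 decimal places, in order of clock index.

Answer: 6.0000 0.0000 0.0000 10.2000

Derivation:
After op 1 tick(2): ref=2.0000 raw=[1.8000 4.0000 4.0000 2.2000]
After op 2 tick(5): ref=7.0000 raw=[6.3000 14.0000 14.0000 7.7000]
After op 3 tick(10): ref=17.0000 raw=[15.3000 34.0000 34.0000 18.7000]
After op 4 tick(1): ref=18.0000 raw=[16.2000 36.0000 36.0000 19.8000]
After op 5 tick(10): ref=28.0000 raw=[25.2000 56.0000 56.0000 30.8000]
After op 6 tick(4): ref=32.0000 raw=[28.8000 64.0000 64.0000 35.2000]
After op 7 tick(10): ref=42.0000 raw=[37.8000 84.0000 84.0000 46.2000]
After op 8 sync(0): ref=42.0000 raw=[42.0000 84.0000 84.0000 46.2000]
Wrap final raw readings (mod 12): 42.0000 mod 12 = 6.0000; 84.0000 mod 12 = 0.0000; 84.0000 mod 12 = 0.0000; 46.2000 mod 12 = 10.2000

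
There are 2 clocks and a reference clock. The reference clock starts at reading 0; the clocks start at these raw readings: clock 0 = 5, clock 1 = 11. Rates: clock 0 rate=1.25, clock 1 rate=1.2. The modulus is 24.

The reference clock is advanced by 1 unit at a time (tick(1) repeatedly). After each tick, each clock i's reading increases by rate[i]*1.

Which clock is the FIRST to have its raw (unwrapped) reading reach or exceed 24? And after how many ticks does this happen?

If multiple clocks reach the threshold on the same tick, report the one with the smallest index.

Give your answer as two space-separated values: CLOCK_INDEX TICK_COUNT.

clock 0: start=5, rate=1.25, needs 24-5 = 19; ticks = ceil(19/1.25) = ceil(15.2000) = 16; reading at tick 16 = 5 + 1.25*16 = 25.0000
clock 1: start=11, rate=1.2, needs 24-11 = 13; ticks = ceil(13/1.2) = ceil(10.8333) = 11; reading at tick 11 = 11 + 1.2*11 = 24.2000
Minimum tick count = 11; winners = [1]; smallest index = 1

Answer: 1 11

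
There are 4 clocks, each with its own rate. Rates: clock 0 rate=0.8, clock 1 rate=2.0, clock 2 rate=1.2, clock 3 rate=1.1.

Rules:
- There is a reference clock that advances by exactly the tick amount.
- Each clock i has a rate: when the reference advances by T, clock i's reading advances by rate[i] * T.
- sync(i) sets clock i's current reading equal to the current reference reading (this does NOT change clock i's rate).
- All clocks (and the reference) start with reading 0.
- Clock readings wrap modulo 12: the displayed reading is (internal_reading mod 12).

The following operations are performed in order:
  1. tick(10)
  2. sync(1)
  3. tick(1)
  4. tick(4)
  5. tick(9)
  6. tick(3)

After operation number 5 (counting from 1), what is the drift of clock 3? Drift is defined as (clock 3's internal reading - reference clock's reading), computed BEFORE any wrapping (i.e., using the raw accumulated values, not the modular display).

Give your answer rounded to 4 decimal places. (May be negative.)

Answer: 2.4000

Derivation:
After op 1 tick(10): ref=10.0000 raw=[8.0000 20.0000 12.0000 11.0000]
After op 2 sync(1): ref=10.0000 raw=[8.0000 10.0000 12.0000 11.0000]
After op 3 tick(1): ref=11.0000 raw=[8.8000 12.0000 13.2000 12.1000]
After op 4 tick(4): ref=15.0000 raw=[12.0000 20.0000 18.0000 16.5000]
After op 5 tick(9): ref=24.0000 raw=[19.2000 38.0000 28.8000 26.4000]
Drift of clock 3 after op 5: 26.4000 - 24.0000 = 2.4000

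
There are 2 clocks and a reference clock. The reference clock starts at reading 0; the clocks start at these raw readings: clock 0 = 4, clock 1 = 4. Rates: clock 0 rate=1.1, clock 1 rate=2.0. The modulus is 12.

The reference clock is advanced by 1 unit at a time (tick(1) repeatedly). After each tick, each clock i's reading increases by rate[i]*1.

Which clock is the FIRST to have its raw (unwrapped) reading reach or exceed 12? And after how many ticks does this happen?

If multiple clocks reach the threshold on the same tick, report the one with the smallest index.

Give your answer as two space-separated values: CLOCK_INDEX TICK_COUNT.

Answer: 1 4

Derivation:
clock 0: start=4, rate=1.1, needs 12-4 = 8; ticks = ceil(8/1.1) = ceil(7.2727) = 8; reading at tick 8 = 4 + 1.1*8 = 12.8000
clock 1: start=4, rate=2.0, needs 12-4 = 8; ticks = ceil(8/2.0) = ceil(4.0000) = 4; reading at tick 4 = 4 + 2.0*4 = 12.0000
Minimum tick count = 4; winners = [1]; smallest index = 1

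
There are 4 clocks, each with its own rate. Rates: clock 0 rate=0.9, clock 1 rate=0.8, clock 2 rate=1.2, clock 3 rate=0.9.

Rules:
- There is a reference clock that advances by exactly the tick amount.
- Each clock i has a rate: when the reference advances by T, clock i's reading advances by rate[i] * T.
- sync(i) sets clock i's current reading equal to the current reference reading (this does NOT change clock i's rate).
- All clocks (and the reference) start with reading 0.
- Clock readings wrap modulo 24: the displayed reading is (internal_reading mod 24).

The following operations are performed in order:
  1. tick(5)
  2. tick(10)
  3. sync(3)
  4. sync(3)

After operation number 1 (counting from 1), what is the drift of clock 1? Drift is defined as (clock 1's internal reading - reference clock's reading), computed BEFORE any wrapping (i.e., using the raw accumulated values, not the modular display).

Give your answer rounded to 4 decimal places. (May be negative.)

After op 1 tick(5): ref=5.0000 raw=[4.5000 4.0000 6.0000 4.5000]
Drift of clock 1 after op 1: 4.0000 - 5.0000 = -1.0000

Answer: -1.0000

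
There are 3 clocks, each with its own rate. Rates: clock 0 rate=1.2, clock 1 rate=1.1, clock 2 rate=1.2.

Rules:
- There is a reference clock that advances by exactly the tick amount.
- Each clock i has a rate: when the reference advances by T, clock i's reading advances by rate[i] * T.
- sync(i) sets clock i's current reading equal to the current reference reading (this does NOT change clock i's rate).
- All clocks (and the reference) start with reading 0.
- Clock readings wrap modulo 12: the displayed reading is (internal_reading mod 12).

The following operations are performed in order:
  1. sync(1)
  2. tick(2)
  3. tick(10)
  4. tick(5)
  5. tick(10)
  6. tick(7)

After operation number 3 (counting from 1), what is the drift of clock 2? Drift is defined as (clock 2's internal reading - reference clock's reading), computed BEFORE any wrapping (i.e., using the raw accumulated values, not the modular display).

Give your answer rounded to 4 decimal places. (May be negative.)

Answer: 2.4000

Derivation:
After op 1 sync(1): ref=0.0000 raw=[0.0000 0.0000 0.0000]
After op 2 tick(2): ref=2.0000 raw=[2.4000 2.2000 2.4000]
After op 3 tick(10): ref=12.0000 raw=[14.4000 13.2000 14.4000]
Drift of clock 2 after op 3: 14.4000 - 12.0000 = 2.4000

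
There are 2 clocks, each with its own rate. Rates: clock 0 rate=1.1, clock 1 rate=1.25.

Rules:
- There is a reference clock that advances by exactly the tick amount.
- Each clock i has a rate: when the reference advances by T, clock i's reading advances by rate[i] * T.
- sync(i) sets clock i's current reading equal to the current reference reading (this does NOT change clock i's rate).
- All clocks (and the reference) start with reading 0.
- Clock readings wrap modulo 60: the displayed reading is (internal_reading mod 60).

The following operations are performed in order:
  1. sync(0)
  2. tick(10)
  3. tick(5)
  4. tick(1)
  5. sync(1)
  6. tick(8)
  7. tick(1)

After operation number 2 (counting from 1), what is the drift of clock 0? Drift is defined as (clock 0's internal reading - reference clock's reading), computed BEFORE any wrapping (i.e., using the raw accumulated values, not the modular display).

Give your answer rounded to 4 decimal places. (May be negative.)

Answer: 1.0000

Derivation:
After op 1 sync(0): ref=0.0000 raw=[0.0000 0.0000]
After op 2 tick(10): ref=10.0000 raw=[11.0000 12.5000]
Drift of clock 0 after op 2: 11.0000 - 10.0000 = 1.0000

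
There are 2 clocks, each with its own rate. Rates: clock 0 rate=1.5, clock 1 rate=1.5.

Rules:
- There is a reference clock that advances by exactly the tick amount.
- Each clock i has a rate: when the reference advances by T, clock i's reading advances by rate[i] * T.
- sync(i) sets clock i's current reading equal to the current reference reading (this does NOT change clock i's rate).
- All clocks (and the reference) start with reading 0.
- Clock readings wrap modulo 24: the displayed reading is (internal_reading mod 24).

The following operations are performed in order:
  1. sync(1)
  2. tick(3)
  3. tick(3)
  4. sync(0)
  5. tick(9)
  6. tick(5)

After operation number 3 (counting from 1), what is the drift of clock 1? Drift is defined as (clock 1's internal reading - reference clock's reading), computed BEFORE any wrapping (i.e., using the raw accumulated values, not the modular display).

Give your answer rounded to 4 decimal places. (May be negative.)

Answer: 3.0000

Derivation:
After op 1 sync(1): ref=0.0000 raw=[0.0000 0.0000]
After op 2 tick(3): ref=3.0000 raw=[4.5000 4.5000]
After op 3 tick(3): ref=6.0000 raw=[9.0000 9.0000]
Drift of clock 1 after op 3: 9.0000 - 6.0000 = 3.0000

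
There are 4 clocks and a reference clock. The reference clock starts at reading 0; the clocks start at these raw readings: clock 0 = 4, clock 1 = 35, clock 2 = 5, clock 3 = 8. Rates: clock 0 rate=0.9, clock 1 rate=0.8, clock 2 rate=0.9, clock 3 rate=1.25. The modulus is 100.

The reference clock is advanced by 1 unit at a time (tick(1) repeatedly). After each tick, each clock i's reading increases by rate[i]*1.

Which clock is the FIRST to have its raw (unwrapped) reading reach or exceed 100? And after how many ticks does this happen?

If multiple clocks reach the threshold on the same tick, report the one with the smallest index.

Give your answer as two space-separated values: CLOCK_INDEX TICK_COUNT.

clock 0: start=4, rate=0.9, needs 100-4 = 96; ticks = ceil(96/0.9) = ceil(106.6667) = 107; reading at tick 107 = 4 + 0.9*107 = 100.3000
clock 1: start=35, rate=0.8, needs 100-35 = 65; ticks = ceil(65/0.8) = ceil(81.2500) = 82; reading at tick 82 = 35 + 0.8*82 = 100.6000
clock 2: start=5, rate=0.9, needs 100-5 = 95; ticks = ceil(95/0.9) = ceil(105.5556) = 106; reading at tick 106 = 5 + 0.9*106 = 100.4000
clock 3: start=8, rate=1.25, needs 100-8 = 92; ticks = ceil(92/1.25) = ceil(73.6000) = 74; reading at tick 74 = 8 + 1.25*74 = 100.5000
Minimum tick count = 74; winners = [3]; smallest index = 3

Answer: 3 74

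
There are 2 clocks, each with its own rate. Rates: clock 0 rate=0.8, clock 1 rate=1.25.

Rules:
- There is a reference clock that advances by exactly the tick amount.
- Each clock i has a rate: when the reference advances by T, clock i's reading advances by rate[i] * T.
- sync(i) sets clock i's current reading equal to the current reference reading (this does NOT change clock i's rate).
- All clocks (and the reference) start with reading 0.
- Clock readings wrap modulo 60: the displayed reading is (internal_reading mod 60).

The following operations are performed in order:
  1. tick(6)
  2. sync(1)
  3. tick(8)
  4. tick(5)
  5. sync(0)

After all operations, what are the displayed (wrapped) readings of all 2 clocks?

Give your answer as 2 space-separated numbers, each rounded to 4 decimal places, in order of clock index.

After op 1 tick(6): ref=6.0000 raw=[4.8000 7.5000]
After op 2 sync(1): ref=6.0000 raw=[4.8000 6.0000]
After op 3 tick(8): ref=14.0000 raw=[11.2000 16.0000]
After op 4 tick(5): ref=19.0000 raw=[15.2000 22.2500]
After op 5 sync(0): ref=19.0000 raw=[19.0000 22.2500]
Wrap final raw readings (mod 60): 19.0000 mod 60 = 19.0000; 22.2500 mod 60 = 22.2500

Answer: 19.0000 22.2500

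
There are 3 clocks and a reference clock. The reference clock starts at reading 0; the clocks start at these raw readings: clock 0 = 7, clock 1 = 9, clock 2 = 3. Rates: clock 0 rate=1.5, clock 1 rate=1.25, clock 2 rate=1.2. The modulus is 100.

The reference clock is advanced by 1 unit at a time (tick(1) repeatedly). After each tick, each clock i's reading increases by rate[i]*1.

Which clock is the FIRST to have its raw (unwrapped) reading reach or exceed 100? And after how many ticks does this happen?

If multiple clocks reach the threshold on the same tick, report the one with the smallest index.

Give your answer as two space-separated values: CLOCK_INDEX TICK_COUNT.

clock 0: start=7, rate=1.5, needs 100-7 = 93; ticks = ceil(93/1.5) = ceil(62.0000) = 62; reading at tick 62 = 7 + 1.5*62 = 100.0000
clock 1: start=9, rate=1.25, needs 100-9 = 91; ticks = ceil(91/1.25) = ceil(72.8000) = 73; reading at tick 73 = 9 + 1.25*73 = 100.2500
clock 2: start=3, rate=1.2, needs 100-3 = 97; ticks = ceil(97/1.2) = ceil(80.8333) = 81; reading at tick 81 = 3 + 1.2*81 = 100.2000
Minimum tick count = 62; winners = [0]; smallest index = 0

Answer: 0 62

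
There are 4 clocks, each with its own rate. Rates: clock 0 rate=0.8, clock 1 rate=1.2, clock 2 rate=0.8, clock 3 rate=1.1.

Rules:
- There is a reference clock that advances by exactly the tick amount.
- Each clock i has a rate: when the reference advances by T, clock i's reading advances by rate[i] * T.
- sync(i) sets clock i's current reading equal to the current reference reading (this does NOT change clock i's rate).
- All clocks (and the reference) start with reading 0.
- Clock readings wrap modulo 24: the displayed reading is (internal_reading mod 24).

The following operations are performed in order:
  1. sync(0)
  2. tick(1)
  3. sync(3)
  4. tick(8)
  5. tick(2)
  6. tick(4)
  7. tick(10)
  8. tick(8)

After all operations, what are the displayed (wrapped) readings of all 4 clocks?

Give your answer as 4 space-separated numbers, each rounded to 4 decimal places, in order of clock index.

Answer: 2.4000 15.6000 2.4000 12.2000

Derivation:
After op 1 sync(0): ref=0.0000 raw=[0.0000 0.0000 0.0000 0.0000]
After op 2 tick(1): ref=1.0000 raw=[0.8000 1.2000 0.8000 1.1000]
After op 3 sync(3): ref=1.0000 raw=[0.8000 1.2000 0.8000 1.0000]
After op 4 tick(8): ref=9.0000 raw=[7.2000 10.8000 7.2000 9.8000]
After op 5 tick(2): ref=11.0000 raw=[8.8000 13.2000 8.8000 12.0000]
After op 6 tick(4): ref=15.0000 raw=[12.0000 18.0000 12.0000 16.4000]
After op 7 tick(10): ref=25.0000 raw=[20.0000 30.0000 20.0000 27.4000]
After op 8 tick(8): ref=33.0000 raw=[26.4000 39.6000 26.4000 36.2000]
Wrap final raw readings (mod 24): 26.4000 mod 24 = 2.4000; 39.6000 mod 24 = 15.6000; 26.4000 mod 24 = 2.4000; 36.2000 mod 24 = 12.2000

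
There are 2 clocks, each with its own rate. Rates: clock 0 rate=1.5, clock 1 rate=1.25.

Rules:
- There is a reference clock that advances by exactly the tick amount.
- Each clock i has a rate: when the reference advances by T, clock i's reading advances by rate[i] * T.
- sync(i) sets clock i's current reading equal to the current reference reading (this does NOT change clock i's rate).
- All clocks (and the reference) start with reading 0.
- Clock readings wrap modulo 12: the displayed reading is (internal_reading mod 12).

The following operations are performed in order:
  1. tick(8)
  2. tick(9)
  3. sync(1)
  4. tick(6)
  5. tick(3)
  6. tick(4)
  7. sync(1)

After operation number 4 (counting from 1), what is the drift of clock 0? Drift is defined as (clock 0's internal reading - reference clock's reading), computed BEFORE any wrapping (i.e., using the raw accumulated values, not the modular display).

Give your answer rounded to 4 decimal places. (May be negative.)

Answer: 11.5000

Derivation:
After op 1 tick(8): ref=8.0000 raw=[12.0000 10.0000]
After op 2 tick(9): ref=17.0000 raw=[25.5000 21.2500]
After op 3 sync(1): ref=17.0000 raw=[25.5000 17.0000]
After op 4 tick(6): ref=23.0000 raw=[34.5000 24.5000]
Drift of clock 0 after op 4: 34.5000 - 23.0000 = 11.5000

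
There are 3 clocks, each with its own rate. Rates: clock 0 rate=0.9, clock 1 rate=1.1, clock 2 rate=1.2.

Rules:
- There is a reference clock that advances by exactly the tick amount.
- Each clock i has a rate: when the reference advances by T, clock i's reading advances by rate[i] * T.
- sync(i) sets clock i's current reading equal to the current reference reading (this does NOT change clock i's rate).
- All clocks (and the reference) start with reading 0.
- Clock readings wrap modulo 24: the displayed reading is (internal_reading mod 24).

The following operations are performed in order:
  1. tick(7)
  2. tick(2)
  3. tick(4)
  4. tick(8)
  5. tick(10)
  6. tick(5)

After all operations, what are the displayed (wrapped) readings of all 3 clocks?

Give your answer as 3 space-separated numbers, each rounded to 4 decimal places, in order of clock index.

After op 1 tick(7): ref=7.0000 raw=[6.3000 7.7000 8.4000]
After op 2 tick(2): ref=9.0000 raw=[8.1000 9.9000 10.8000]
After op 3 tick(4): ref=13.0000 raw=[11.7000 14.3000 15.6000]
After op 4 tick(8): ref=21.0000 raw=[18.9000 23.1000 25.2000]
After op 5 tick(10): ref=31.0000 raw=[27.9000 34.1000 37.2000]
After op 6 tick(5): ref=36.0000 raw=[32.4000 39.6000 43.2000]
Wrap final raw readings (mod 24): 32.4000 mod 24 = 8.4000; 39.6000 mod 24 = 15.6000; 43.2000 mod 24 = 19.2000

Answer: 8.4000 15.6000 19.2000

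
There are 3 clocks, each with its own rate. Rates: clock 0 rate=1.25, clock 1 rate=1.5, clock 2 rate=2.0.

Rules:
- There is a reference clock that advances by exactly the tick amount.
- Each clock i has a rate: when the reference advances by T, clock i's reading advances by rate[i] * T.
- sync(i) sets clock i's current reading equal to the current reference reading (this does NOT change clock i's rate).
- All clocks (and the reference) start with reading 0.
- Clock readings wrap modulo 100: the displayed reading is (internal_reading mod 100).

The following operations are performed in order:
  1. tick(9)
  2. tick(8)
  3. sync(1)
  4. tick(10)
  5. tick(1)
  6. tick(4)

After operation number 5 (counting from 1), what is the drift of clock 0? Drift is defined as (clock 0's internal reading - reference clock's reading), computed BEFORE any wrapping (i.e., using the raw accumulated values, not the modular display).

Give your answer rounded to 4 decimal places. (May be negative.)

Answer: 7.0000

Derivation:
After op 1 tick(9): ref=9.0000 raw=[11.2500 13.5000 18.0000]
After op 2 tick(8): ref=17.0000 raw=[21.2500 25.5000 34.0000]
After op 3 sync(1): ref=17.0000 raw=[21.2500 17.0000 34.0000]
After op 4 tick(10): ref=27.0000 raw=[33.7500 32.0000 54.0000]
After op 5 tick(1): ref=28.0000 raw=[35.0000 33.5000 56.0000]
Drift of clock 0 after op 5: 35.0000 - 28.0000 = 7.0000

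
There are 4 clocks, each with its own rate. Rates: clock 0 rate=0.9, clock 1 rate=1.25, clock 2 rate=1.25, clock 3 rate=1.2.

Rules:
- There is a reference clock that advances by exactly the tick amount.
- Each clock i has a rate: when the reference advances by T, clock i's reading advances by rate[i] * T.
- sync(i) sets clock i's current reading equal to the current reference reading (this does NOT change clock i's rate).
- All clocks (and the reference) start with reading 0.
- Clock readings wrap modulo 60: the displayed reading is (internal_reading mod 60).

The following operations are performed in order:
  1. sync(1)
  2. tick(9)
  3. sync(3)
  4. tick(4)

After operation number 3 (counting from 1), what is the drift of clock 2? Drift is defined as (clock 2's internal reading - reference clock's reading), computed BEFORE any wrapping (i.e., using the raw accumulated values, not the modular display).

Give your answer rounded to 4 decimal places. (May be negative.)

After op 1 sync(1): ref=0.0000 raw=[0.0000 0.0000 0.0000 0.0000]
After op 2 tick(9): ref=9.0000 raw=[8.1000 11.2500 11.2500 10.8000]
After op 3 sync(3): ref=9.0000 raw=[8.1000 11.2500 11.2500 9.0000]
Drift of clock 2 after op 3: 11.2500 - 9.0000 = 2.2500

Answer: 2.2500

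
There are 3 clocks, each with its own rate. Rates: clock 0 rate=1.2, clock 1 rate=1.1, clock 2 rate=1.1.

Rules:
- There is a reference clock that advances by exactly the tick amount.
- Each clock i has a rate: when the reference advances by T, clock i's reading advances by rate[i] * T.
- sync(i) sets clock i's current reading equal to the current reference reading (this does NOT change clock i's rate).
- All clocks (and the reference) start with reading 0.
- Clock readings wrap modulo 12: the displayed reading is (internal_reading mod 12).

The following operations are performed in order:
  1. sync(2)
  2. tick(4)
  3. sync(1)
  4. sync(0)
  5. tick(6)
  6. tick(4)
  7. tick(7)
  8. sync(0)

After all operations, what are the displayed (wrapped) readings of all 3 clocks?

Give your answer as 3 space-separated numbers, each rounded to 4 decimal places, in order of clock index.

Answer: 9.0000 10.7000 11.1000

Derivation:
After op 1 sync(2): ref=0.0000 raw=[0.0000 0.0000 0.0000]
After op 2 tick(4): ref=4.0000 raw=[4.8000 4.4000 4.4000]
After op 3 sync(1): ref=4.0000 raw=[4.8000 4.0000 4.4000]
After op 4 sync(0): ref=4.0000 raw=[4.0000 4.0000 4.4000]
After op 5 tick(6): ref=10.0000 raw=[11.2000 10.6000 11.0000]
After op 6 tick(4): ref=14.0000 raw=[16.0000 15.0000 15.4000]
After op 7 tick(7): ref=21.0000 raw=[24.4000 22.7000 23.1000]
After op 8 sync(0): ref=21.0000 raw=[21.0000 22.7000 23.1000]
Wrap final raw readings (mod 12): 21.0000 mod 12 = 9.0000; 22.7000 mod 12 = 10.7000; 23.1000 mod 12 = 11.1000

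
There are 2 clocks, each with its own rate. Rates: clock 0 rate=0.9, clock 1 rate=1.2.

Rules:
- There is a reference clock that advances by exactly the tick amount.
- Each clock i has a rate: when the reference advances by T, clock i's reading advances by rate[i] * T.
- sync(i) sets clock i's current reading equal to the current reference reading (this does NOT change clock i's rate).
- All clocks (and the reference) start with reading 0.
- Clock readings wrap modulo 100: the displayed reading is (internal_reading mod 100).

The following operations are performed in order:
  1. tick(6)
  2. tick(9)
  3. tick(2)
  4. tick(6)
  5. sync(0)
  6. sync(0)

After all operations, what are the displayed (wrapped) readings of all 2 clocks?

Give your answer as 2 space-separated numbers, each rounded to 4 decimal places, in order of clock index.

After op 1 tick(6): ref=6.0000 raw=[5.4000 7.2000]
After op 2 tick(9): ref=15.0000 raw=[13.5000 18.0000]
After op 3 tick(2): ref=17.0000 raw=[15.3000 20.4000]
After op 4 tick(6): ref=23.0000 raw=[20.7000 27.6000]
After op 5 sync(0): ref=23.0000 raw=[23.0000 27.6000]
After op 6 sync(0): ref=23.0000 raw=[23.0000 27.6000]
Wrap final raw readings (mod 100): 23.0000 mod 100 = 23.0000; 27.6000 mod 100 = 27.6000

Answer: 23.0000 27.6000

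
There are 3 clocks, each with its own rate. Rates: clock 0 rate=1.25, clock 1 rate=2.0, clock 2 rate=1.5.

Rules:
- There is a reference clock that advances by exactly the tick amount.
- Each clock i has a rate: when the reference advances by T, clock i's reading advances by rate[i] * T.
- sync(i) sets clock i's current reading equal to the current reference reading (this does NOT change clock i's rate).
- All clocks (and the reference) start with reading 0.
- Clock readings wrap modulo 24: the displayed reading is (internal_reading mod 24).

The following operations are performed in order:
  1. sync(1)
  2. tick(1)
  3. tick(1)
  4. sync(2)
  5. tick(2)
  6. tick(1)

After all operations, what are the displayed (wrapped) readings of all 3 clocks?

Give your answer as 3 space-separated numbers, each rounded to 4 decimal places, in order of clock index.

After op 1 sync(1): ref=0.0000 raw=[0.0000 0.0000 0.0000]
After op 2 tick(1): ref=1.0000 raw=[1.2500 2.0000 1.5000]
After op 3 tick(1): ref=2.0000 raw=[2.5000 4.0000 3.0000]
After op 4 sync(2): ref=2.0000 raw=[2.5000 4.0000 2.0000]
After op 5 tick(2): ref=4.0000 raw=[5.0000 8.0000 5.0000]
After op 6 tick(1): ref=5.0000 raw=[6.2500 10.0000 6.5000]
Wrap final raw readings (mod 24): 6.2500 mod 24 = 6.2500; 10.0000 mod 24 = 10.0000; 6.5000 mod 24 = 6.5000

Answer: 6.2500 10.0000 6.5000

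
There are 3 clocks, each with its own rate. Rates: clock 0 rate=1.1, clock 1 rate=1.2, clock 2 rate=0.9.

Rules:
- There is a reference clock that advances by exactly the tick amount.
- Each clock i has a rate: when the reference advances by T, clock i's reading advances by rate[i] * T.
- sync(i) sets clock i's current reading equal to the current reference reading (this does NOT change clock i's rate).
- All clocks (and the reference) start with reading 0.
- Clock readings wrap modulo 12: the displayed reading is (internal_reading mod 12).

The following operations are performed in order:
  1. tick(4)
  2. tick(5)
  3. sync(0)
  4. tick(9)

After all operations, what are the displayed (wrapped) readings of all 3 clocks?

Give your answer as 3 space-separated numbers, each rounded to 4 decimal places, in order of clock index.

After op 1 tick(4): ref=4.0000 raw=[4.4000 4.8000 3.6000]
After op 2 tick(5): ref=9.0000 raw=[9.9000 10.8000 8.1000]
After op 3 sync(0): ref=9.0000 raw=[9.0000 10.8000 8.1000]
After op 4 tick(9): ref=18.0000 raw=[18.9000 21.6000 16.2000]
Wrap final raw readings (mod 12): 18.9000 mod 12 = 6.9000; 21.6000 mod 12 = 9.6000; 16.2000 mod 12 = 4.2000

Answer: 6.9000 9.6000 4.2000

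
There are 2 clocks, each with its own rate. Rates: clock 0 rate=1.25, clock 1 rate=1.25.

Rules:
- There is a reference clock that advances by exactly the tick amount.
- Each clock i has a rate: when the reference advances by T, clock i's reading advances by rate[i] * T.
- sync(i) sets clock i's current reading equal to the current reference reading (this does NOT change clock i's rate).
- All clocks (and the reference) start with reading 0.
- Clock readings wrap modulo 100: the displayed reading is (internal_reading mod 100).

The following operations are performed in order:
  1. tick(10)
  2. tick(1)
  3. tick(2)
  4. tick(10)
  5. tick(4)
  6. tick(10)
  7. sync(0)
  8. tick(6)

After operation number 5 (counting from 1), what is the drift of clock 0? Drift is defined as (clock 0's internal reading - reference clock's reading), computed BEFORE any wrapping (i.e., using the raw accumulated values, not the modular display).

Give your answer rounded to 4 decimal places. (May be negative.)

After op 1 tick(10): ref=10.0000 raw=[12.5000 12.5000]
After op 2 tick(1): ref=11.0000 raw=[13.7500 13.7500]
After op 3 tick(2): ref=13.0000 raw=[16.2500 16.2500]
After op 4 tick(10): ref=23.0000 raw=[28.7500 28.7500]
After op 5 tick(4): ref=27.0000 raw=[33.7500 33.7500]
Drift of clock 0 after op 5: 33.7500 - 27.0000 = 6.7500

Answer: 6.7500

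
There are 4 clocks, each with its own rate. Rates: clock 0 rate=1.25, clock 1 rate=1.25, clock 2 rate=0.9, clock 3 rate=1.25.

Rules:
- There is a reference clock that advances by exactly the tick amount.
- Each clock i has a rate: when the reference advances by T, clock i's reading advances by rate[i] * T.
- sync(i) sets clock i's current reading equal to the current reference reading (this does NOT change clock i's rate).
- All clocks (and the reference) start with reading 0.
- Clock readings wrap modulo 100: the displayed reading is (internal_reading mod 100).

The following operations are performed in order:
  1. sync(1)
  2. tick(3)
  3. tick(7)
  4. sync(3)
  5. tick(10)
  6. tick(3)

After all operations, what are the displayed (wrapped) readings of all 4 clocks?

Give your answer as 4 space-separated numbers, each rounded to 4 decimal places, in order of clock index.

Answer: 28.7500 28.7500 20.7000 26.2500

Derivation:
After op 1 sync(1): ref=0.0000 raw=[0.0000 0.0000 0.0000 0.0000]
After op 2 tick(3): ref=3.0000 raw=[3.7500 3.7500 2.7000 3.7500]
After op 3 tick(7): ref=10.0000 raw=[12.5000 12.5000 9.0000 12.5000]
After op 4 sync(3): ref=10.0000 raw=[12.5000 12.5000 9.0000 10.0000]
After op 5 tick(10): ref=20.0000 raw=[25.0000 25.0000 18.0000 22.5000]
After op 6 tick(3): ref=23.0000 raw=[28.7500 28.7500 20.7000 26.2500]
Wrap final raw readings (mod 100): 28.7500 mod 100 = 28.7500; 28.7500 mod 100 = 28.7500; 20.7000 mod 100 = 20.7000; 26.2500 mod 100 = 26.2500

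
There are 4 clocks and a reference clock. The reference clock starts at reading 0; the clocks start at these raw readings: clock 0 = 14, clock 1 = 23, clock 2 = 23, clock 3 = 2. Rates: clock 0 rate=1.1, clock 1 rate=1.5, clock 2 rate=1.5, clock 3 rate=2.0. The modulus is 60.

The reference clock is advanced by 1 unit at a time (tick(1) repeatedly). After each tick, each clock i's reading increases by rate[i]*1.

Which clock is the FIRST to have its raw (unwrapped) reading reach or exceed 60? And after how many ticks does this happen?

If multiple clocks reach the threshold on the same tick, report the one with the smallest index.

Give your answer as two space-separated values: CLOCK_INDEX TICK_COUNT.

Answer: 1 25

Derivation:
clock 0: start=14, rate=1.1, needs 60-14 = 46; ticks = ceil(46/1.1) = ceil(41.8182) = 42; reading at tick 42 = 14 + 1.1*42 = 60.2000
clock 1: start=23, rate=1.5, needs 60-23 = 37; ticks = ceil(37/1.5) = ceil(24.6667) = 25; reading at tick 25 = 23 + 1.5*25 = 60.5000
clock 2: start=23, rate=1.5, needs 60-23 = 37; ticks = ceil(37/1.5) = ceil(24.6667) = 25; reading at tick 25 = 23 + 1.5*25 = 60.5000
clock 3: start=2, rate=2.0, needs 60-2 = 58; ticks = ceil(58/2.0) = ceil(29.0000) = 29; reading at tick 29 = 2 + 2.0*29 = 60.0000
Minimum tick count = 25; winners = [1, 2]; smallest index = 1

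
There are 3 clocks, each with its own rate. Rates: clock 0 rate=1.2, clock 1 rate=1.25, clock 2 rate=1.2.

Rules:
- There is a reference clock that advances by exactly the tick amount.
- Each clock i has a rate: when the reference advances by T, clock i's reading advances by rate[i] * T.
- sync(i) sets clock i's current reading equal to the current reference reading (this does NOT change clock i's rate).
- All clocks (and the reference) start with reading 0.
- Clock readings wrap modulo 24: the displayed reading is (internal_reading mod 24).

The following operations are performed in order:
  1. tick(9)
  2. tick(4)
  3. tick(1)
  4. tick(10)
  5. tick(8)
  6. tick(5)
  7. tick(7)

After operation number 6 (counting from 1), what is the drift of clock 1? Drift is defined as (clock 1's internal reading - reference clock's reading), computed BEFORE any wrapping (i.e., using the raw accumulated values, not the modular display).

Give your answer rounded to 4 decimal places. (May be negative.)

After op 1 tick(9): ref=9.0000 raw=[10.8000 11.2500 10.8000]
After op 2 tick(4): ref=13.0000 raw=[15.6000 16.2500 15.6000]
After op 3 tick(1): ref=14.0000 raw=[16.8000 17.5000 16.8000]
After op 4 tick(10): ref=24.0000 raw=[28.8000 30.0000 28.8000]
After op 5 tick(8): ref=32.0000 raw=[38.4000 40.0000 38.4000]
After op 6 tick(5): ref=37.0000 raw=[44.4000 46.2500 44.4000]
Drift of clock 1 after op 6: 46.2500 - 37.0000 = 9.2500

Answer: 9.2500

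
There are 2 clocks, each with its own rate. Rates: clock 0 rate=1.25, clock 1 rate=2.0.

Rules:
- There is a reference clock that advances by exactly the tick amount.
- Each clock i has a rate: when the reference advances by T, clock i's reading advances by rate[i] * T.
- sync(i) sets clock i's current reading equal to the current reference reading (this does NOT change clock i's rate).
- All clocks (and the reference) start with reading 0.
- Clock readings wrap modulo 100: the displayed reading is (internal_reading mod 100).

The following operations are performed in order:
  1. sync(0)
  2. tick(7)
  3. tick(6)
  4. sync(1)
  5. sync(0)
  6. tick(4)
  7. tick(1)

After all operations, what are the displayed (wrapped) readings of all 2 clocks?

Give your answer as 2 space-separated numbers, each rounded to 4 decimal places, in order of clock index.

After op 1 sync(0): ref=0.0000 raw=[0.0000 0.0000]
After op 2 tick(7): ref=7.0000 raw=[8.7500 14.0000]
After op 3 tick(6): ref=13.0000 raw=[16.2500 26.0000]
After op 4 sync(1): ref=13.0000 raw=[16.2500 13.0000]
After op 5 sync(0): ref=13.0000 raw=[13.0000 13.0000]
After op 6 tick(4): ref=17.0000 raw=[18.0000 21.0000]
After op 7 tick(1): ref=18.0000 raw=[19.2500 23.0000]
Wrap final raw readings (mod 100): 19.2500 mod 100 = 19.2500; 23.0000 mod 100 = 23.0000

Answer: 19.2500 23.0000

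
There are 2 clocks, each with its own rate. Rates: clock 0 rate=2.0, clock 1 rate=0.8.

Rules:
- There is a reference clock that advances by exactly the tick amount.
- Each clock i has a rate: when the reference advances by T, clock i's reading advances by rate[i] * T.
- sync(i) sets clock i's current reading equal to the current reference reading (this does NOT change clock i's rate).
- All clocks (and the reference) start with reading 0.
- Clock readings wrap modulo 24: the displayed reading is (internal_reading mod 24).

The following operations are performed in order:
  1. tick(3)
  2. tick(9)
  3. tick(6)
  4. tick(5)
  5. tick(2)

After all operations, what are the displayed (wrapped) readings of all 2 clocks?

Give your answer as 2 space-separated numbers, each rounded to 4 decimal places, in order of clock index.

Answer: 2.0000 20.0000

Derivation:
After op 1 tick(3): ref=3.0000 raw=[6.0000 2.4000]
After op 2 tick(9): ref=12.0000 raw=[24.0000 9.6000]
After op 3 tick(6): ref=18.0000 raw=[36.0000 14.4000]
After op 4 tick(5): ref=23.0000 raw=[46.0000 18.4000]
After op 5 tick(2): ref=25.0000 raw=[50.0000 20.0000]
Wrap final raw readings (mod 24): 50.0000 mod 24 = 2.0000; 20.0000 mod 24 = 20.0000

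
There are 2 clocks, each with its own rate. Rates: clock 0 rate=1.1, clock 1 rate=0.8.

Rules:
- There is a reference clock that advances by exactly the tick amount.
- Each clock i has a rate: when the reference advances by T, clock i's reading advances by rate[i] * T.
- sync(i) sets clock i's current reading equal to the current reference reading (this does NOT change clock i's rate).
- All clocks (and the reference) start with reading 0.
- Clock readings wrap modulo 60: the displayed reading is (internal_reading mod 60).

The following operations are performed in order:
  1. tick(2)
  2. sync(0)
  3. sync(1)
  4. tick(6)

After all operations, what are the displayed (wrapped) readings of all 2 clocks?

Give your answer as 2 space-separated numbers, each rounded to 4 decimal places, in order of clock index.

Answer: 8.6000 6.8000

Derivation:
After op 1 tick(2): ref=2.0000 raw=[2.2000 1.6000]
After op 2 sync(0): ref=2.0000 raw=[2.0000 1.6000]
After op 3 sync(1): ref=2.0000 raw=[2.0000 2.0000]
After op 4 tick(6): ref=8.0000 raw=[8.6000 6.8000]
Wrap final raw readings (mod 60): 8.6000 mod 60 = 8.6000; 6.8000 mod 60 = 6.8000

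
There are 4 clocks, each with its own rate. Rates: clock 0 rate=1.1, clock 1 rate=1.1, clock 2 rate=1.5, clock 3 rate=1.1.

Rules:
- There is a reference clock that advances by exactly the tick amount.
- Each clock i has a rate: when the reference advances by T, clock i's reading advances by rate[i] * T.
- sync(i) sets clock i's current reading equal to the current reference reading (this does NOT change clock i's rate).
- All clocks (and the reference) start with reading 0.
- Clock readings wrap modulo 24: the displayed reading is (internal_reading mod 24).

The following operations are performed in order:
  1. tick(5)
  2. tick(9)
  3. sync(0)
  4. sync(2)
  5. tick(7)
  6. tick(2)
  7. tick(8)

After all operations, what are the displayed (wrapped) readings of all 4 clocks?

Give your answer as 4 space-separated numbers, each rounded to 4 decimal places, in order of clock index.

After op 1 tick(5): ref=5.0000 raw=[5.5000 5.5000 7.5000 5.5000]
After op 2 tick(9): ref=14.0000 raw=[15.4000 15.4000 21.0000 15.4000]
After op 3 sync(0): ref=14.0000 raw=[14.0000 15.4000 21.0000 15.4000]
After op 4 sync(2): ref=14.0000 raw=[14.0000 15.4000 14.0000 15.4000]
After op 5 tick(7): ref=21.0000 raw=[21.7000 23.1000 24.5000 23.1000]
After op 6 tick(2): ref=23.0000 raw=[23.9000 25.3000 27.5000 25.3000]
After op 7 tick(8): ref=31.0000 raw=[32.7000 34.1000 39.5000 34.1000]
Wrap final raw readings (mod 24): 32.7000 mod 24 = 8.7000; 34.1000 mod 24 = 10.1000; 39.5000 mod 24 = 15.5000; 34.1000 mod 24 = 10.1000

Answer: 8.7000 10.1000 15.5000 10.1000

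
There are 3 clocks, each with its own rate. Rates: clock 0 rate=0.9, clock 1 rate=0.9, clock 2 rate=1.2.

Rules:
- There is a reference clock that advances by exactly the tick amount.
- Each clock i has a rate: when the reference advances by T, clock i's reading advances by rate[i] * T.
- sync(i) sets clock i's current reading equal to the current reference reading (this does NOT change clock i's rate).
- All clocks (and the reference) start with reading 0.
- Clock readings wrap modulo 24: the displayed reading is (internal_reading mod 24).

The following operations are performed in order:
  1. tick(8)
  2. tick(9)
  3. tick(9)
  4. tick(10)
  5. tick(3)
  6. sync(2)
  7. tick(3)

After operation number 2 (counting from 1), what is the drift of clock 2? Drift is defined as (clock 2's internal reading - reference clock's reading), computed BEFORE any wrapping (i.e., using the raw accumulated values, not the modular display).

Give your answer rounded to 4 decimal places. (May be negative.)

After op 1 tick(8): ref=8.0000 raw=[7.2000 7.2000 9.6000]
After op 2 tick(9): ref=17.0000 raw=[15.3000 15.3000 20.4000]
Drift of clock 2 after op 2: 20.4000 - 17.0000 = 3.4000

Answer: 3.4000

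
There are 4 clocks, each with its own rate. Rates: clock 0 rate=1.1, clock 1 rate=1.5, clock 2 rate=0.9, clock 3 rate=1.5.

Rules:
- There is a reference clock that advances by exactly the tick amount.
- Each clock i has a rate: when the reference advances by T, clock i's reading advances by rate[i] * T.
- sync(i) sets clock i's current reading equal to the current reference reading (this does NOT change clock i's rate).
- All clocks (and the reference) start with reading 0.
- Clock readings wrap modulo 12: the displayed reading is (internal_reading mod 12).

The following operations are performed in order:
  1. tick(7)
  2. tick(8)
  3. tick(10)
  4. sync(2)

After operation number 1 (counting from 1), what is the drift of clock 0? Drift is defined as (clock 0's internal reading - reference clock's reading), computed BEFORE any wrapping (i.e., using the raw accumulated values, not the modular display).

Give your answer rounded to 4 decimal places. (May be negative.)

After op 1 tick(7): ref=7.0000 raw=[7.7000 10.5000 6.3000 10.5000]
Drift of clock 0 after op 1: 7.7000 - 7.0000 = 0.7000

Answer: 0.7000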